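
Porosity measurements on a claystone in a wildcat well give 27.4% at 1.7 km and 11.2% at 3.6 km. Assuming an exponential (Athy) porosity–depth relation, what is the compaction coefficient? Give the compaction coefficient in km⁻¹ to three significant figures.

0.471 km⁻¹

Athy: φ(d) = φ₀ e^(−kd) ⇒ φ₁/φ₂ = e^{k(d₂−d₁)} ⇒ k = ln(φ₁/φ₂)/(d₂−d₁)
k = ln(0.274/0.112) / (3.6 − 1.7) = ln(2.446) / 1.9 = 0.8946 / 1.9 = 0.4709 km⁻¹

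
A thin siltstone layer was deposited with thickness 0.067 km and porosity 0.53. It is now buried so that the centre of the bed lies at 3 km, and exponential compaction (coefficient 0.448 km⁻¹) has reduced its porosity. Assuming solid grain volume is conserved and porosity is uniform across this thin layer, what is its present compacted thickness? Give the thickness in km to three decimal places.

Porosity at 3 km: n = 0.53·exp(−0.448×3) = 0.1382
Solid-volume conservation: h(1−n) = h₀(1−n₀) ⇒ h = h₀·(1−n₀)/(1−n)
h = 0.067 × (1 − 0.53)/(1 − 0.1382) = 0.067 × 0.5454 = 0.0365 km

0.037 km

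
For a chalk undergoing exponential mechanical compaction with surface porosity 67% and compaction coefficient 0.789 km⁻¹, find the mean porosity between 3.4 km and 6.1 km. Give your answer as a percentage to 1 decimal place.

1.9%

⟨phi⟩ = (1/(z₂−z₁)) ∫ phi₀ e^(−cz) dz = phi₀·(e^(−c·z₁) − e^(−c·z₂)) / (c·(z₂−z₁))
e^(−0.789×3.4) = 0.0684; e^(−0.789×6.1) = 0.0081
⟨phi⟩ = 0.67 × (0.0684 − 0.0081) / (0.789 × 2.7) = 0.67 × 0.0283 = 0.0190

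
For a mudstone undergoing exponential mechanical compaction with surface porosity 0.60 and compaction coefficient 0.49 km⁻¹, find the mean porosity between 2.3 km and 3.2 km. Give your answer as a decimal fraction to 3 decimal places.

0.157

⟨n⟩ = (1/(Z₂−Z₁)) ∫ n₀ e^(−βZ) dZ = n₀·(e^(−β·Z₁) − e^(−β·Z₂)) / (β·(Z₂−Z₁))
e^(−0.49×2.3) = 0.3240; e^(−0.49×3.2) = 0.2085
⟨n⟩ = 0.6 × (0.3240 − 0.2085) / (0.49 × 0.9) = 0.6 × 0.2620 = 0.1572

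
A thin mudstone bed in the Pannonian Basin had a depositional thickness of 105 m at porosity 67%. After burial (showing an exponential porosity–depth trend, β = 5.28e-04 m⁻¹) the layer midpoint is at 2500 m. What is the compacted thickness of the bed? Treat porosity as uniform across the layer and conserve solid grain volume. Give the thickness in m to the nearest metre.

Working in km (1 km = 1000 m; β in km⁻¹ = β in m⁻¹ × 1000):
Porosity at 2.5 km: φ = 0.67·exp(−0.528×2.5) = 0.1790
Solid-volume conservation: h(1−φ) = h₀(1−φ₀) ⇒ h = h₀·(1−φ₀)/(1−φ)
h = 0.105 × (1 − 0.67)/(1 − 0.1790) = 0.105 × 0.4019 = 0.0422 km

42 m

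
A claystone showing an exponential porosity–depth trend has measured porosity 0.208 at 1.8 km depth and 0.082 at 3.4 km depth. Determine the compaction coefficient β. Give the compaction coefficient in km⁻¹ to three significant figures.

Athy: φ(d) = φ₀ e^(−βd) ⇒ φ₁/φ₂ = e^{β(d₂−d₁)} ⇒ β = ln(φ₁/φ₂)/(d₂−d₁)
β = ln(0.208/0.082) / (3.4 − 1.8) = ln(2.537) / 1.6 = 0.9308 / 1.6 = 0.5818 km⁻¹

0.582 km⁻¹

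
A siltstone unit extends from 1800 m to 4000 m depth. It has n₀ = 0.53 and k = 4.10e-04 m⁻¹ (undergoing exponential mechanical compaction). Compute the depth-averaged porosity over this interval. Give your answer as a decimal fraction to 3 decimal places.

0.167

Working in km (1 km = 1000 m; k in km⁻¹ = k in m⁻¹ × 1000):
⟨n⟩ = (1/(Z₂−Z₁)) ∫ n₀ e^(−kZ) dZ = n₀·(e^(−k·Z₁) − e^(−k·Z₂)) / (k·(Z₂−Z₁))
e^(−0.41×1.8) = 0.4781; e^(−0.41×4) = 0.1940
⟨n⟩ = 0.53 × (0.4781 − 0.1940) / (0.41 × 2.2) = 0.53 × 0.3150 = 0.1669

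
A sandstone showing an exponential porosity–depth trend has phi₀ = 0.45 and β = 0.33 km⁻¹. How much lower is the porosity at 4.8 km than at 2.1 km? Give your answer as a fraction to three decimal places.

0.133

phi(2.1) = 0.45·e^(−0.33×2.1) = 0.2250
phi(4.8) = 0.45·e^(−0.33×4.8) = 0.0923
Δphi = 0.2250 − 0.0923 = 0.1327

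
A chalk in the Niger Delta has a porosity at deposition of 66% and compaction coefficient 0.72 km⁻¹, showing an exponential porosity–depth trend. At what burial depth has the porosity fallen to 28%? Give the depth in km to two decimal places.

Invert Athy's law: z = ln(n₀/n) / k
z = ln(0.66/0.28) / 0.72 = ln(2.357) / 0.72 = 0.8575 / 0.72 = 1.191 km

1.19 km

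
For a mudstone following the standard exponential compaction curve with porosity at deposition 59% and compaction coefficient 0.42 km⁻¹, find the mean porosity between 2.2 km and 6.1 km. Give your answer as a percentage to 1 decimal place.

⟨φ⟩ = (1/(Z₂−Z₁)) ∫ φ₀ e^(−cZ) dZ = φ₀·(e^(−c·Z₁) − e^(−c·Z₂)) / (c·(Z₂−Z₁))
e^(−0.42×2.2) = 0.3969; e^(−0.42×6.1) = 0.0772
⟨φ⟩ = 0.59 × (0.3969 − 0.0772) / (0.42 × 3.9) = 0.59 × 0.1952 = 0.1152

11.5%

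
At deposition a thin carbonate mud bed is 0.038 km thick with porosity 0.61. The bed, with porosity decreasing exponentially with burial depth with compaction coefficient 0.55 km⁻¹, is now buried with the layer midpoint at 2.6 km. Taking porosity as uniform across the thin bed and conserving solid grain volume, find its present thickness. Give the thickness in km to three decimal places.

0.017 km

Porosity at 2.6 km: phi = 0.61·exp(−0.55×2.6) = 0.1460
Solid-volume conservation: h(1−phi) = h₀(1−phi₀) ⇒ h = h₀·(1−phi₀)/(1−phi)
h = 0.038 × (1 − 0.61)/(1 − 0.1460) = 0.038 × 0.4567 = 0.0174 km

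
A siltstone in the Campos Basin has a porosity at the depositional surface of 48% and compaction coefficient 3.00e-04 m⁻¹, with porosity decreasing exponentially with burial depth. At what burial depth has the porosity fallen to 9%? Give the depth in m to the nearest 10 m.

5580 m

Working in km (1 km = 1000 m; k in km⁻¹ = k in m⁻¹ × 1000):
Invert Athy's law: Z = ln(φ₀/φ) / k
Z = ln(0.48/0.09) / 0.3 = ln(5.333) / 0.3 = 1.6740 / 0.3 = 5.580 km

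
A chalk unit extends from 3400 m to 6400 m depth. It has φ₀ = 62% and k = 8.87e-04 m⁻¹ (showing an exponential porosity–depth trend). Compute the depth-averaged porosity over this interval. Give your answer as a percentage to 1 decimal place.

1.1%

Working in km (1 km = 1000 m; k in km⁻¹ = k in m⁻¹ × 1000):
⟨φ⟩ = (1/(z₂−z₁)) ∫ φ₀ e^(−kz) dz = φ₀·(e^(−k·z₁) − e^(−k·z₂)) / (k·(z₂−z₁))
e^(−0.887×3.4) = 0.0490; e^(−0.887×6.4) = 0.0034
⟨φ⟩ = 0.62 × (0.0490 − 0.0034) / (0.887 × 3) = 0.62 × 0.0171 = 0.0106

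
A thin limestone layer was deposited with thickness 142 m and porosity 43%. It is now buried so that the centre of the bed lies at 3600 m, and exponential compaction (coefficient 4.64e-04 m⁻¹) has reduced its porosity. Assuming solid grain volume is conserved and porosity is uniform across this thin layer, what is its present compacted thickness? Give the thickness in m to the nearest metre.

88 m

Working in km (1 km = 1000 m; c in km⁻¹ = c in m⁻¹ × 1000):
Porosity at 3.6 km: n = 0.43·exp(−0.464×3.6) = 0.0809
Solid-volume conservation: h(1−n) = h₀(1−n₀) ⇒ h = h₀·(1−n₀)/(1−n)
h = 0.142 × (1 − 0.43)/(1 − 0.0809) = 0.142 × 0.6202 = 0.0881 km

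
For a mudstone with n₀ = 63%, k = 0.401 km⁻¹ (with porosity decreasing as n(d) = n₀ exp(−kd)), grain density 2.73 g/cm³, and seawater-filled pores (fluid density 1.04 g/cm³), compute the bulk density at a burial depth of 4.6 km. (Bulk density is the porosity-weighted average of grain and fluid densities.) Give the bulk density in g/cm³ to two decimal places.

2.56 g/cm³

Porosity at depth: n = 0.63·exp(−0.401×4.6) = 0.63×0.1581 = 0.0996
Bulk density: ρ_b = (1−n)ρ_g + n·ρ_f = 0.9004×2.73 + 0.0996×1.04
       = 2.458 + 0.104 = 2.562 g/cm³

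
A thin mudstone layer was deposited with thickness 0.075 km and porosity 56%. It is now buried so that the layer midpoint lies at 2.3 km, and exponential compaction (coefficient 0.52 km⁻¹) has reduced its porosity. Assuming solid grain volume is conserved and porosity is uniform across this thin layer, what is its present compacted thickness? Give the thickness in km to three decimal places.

Porosity at 2.3 km: n = 0.56·exp(−0.52×2.3) = 0.1693
Solid-volume conservation: h(1−n) = h₀(1−n₀) ⇒ h = h₀·(1−n₀)/(1−n)
h = 0.075 × (1 − 0.56)/(1 − 0.1693) = 0.075 × 0.5297 = 0.0397 km

0.040 km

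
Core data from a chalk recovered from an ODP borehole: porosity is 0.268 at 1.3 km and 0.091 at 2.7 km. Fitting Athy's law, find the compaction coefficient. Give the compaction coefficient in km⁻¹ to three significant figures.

Athy: φ(Z) = φ₀ e^(−βZ) ⇒ φ₁/φ₂ = e^{β(Z₂−Z₁)} ⇒ β = ln(φ₁/φ₂)/(Z₂−Z₁)
β = ln(0.268/0.091) / (2.7 − 1.3) = ln(2.945) / 1.4 = 1.0801 / 1.4 = 0.7715 km⁻¹

0.772 km⁻¹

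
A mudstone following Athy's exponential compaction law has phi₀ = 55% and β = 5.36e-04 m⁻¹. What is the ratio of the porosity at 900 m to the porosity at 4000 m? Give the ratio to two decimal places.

5.27

Working in km (1 km = 1000 m; β in km⁻¹ = β in m⁻¹ × 1000):
phi(d₁)/phi(d₂) = e^(−β·d₁)/e^(−β·d₂) = e^{β(d₂−d₁)}
= exp(0.536 × 3.1) = exp(1.662) = 5.2677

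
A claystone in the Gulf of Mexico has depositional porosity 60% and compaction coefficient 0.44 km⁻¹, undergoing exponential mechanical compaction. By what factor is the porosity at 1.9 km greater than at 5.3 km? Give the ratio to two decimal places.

4.46

φ(d₁)/φ(d₂) = e^(−k·d₁)/e^(−k·d₂) = e^{k(d₂−d₁)}
= exp(0.44 × 3.4) = exp(1.496) = 4.4638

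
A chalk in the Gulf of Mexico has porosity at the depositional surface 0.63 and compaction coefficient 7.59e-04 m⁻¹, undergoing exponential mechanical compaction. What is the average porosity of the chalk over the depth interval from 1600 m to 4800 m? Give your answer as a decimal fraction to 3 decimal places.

0.070

Working in km (1 km = 1000 m; β in km⁻¹ = β in m⁻¹ × 1000):
⟨φ⟩ = (1/(z₂−z₁)) ∫ φ₀ e^(−βz) dz = φ₀·(e^(−β·z₁) − e^(−β·z₂)) / (β·(z₂−z₁))
e^(−0.759×1.6) = 0.2969; e^(−0.759×4.8) = 0.0262
⟨φ⟩ = 0.63 × (0.2969 − 0.0262) / (0.759 × 3.2) = 0.63 × 0.1115 = 0.0702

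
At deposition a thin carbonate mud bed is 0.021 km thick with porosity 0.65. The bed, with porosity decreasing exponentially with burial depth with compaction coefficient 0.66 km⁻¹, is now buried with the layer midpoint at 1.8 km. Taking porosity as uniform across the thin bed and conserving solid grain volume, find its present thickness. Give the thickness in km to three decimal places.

Porosity at 1.8 km: φ = 0.65·exp(−0.66×1.8) = 0.1981
Solid-volume conservation: h(1−φ) = h₀(1−φ₀) ⇒ h = h₀·(1−φ₀)/(1−φ)
h = 0.021 × (1 − 0.65)/(1 − 0.1981) = 0.021 × 0.4365 = 0.0092 km

0.009 km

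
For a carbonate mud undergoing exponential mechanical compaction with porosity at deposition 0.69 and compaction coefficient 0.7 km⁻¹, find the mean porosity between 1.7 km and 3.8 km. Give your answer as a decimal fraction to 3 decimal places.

0.110

⟨phi⟩ = (1/(d₂−d₁)) ∫ phi₀ e^(−kd) dd = phi₀·(e^(−k·d₁) − e^(−k·d₂)) / (k·(d₂−d₁))
e^(−0.7×1.7) = 0.3042; e^(−0.7×3.8) = 0.0699
⟨phi⟩ = 0.69 × (0.3042 − 0.0699) / (0.7 × 2.1) = 0.69 × 0.1594 = 0.1100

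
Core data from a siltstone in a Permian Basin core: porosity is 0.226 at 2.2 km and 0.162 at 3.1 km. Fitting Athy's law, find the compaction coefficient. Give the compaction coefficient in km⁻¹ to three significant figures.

Athy: φ(d) = φ₀ e^(−kd) ⇒ φ₁/φ₂ = e^{k(d₂−d₁)} ⇒ k = ln(φ₁/φ₂)/(d₂−d₁)
k = ln(0.226/0.162) / (3.1 − 2.2) = ln(1.395) / 0.9 = 0.3329 / 0.9 = 0.3699 km⁻¹

0.370 km⁻¹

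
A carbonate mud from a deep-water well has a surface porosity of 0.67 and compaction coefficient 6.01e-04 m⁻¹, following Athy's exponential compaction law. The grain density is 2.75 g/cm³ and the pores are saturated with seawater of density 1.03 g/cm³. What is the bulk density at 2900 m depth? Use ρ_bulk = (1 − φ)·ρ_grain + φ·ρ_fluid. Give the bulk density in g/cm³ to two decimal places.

2.55 g/cm³

Working in km (1 km = 1000 m; k in km⁻¹ = k in m⁻¹ × 1000):
Porosity at depth: phi = 0.67·exp(−0.601×2.9) = 0.67×0.1750 = 0.1173
Bulk density: ρ_b = (1−phi)ρ_g + phi·ρ_f = 0.8827×2.75 + 0.1173×1.03
       = 2.428 + 0.121 = 2.548 g/cm³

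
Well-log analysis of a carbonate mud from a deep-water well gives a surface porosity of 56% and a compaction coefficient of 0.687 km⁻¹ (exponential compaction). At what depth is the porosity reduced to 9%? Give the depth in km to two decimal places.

Invert Athy's law: d = ln(phi₀/phi) / β
d = ln(0.56/0.09) / 0.687 = ln(6.222) / 0.687 = 1.8281 / 0.687 = 2.661 km

2.66 km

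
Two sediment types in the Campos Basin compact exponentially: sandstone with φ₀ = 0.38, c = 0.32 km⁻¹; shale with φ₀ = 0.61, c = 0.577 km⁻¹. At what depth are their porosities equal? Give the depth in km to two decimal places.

Set φ₀ₐ e^(−cₐZ) = φ₀ᵦ e^(−cᵦZ) ⇒ ln(φ₀ₐ/φ₀ᵦ) = (cₐ − cᵦ)·Z
Z = ln(0.38/0.61) / (0.32 − 0.577) = -0.4733 / -0.257 = 1.842 km

1.84 km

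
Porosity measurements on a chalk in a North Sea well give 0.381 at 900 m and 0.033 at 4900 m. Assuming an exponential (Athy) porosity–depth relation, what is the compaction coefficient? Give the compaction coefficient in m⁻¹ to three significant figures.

0.000612 m⁻¹

Working in km (1 km = 1000 m; k in km⁻¹ = k in m⁻¹ × 1000):
Athy: n(z) = n₀ e^(−kz) ⇒ n₁/n₂ = e^{k(z₂−z₁)} ⇒ k = ln(n₁/n₂)/(z₂−z₁)
k = ln(0.381/0.033) / (4.9 − 0.9) = ln(11.55) / 4 = 2.4463 / 4 = 0.6116 km⁻¹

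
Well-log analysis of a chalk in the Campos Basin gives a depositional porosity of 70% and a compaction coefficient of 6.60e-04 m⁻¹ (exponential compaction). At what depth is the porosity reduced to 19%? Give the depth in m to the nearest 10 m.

Working in km (1 km = 1000 m; c in km⁻¹ = c in m⁻¹ × 1000):
Invert Athy's law: Z = ln(φ₀/φ) / c
Z = ln(0.7/0.19) / 0.66 = ln(3.684) / 0.66 = 1.3041 / 0.66 = 1.976 km

1980 m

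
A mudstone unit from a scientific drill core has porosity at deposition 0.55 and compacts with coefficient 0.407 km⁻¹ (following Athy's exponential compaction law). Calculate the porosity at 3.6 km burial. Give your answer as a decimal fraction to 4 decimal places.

n = n₀·exp(−β·z) = 0.55 × exp(−0.407 × 3.6) = 0.55 × exp(−1.465)
  = 0.55 × 0.2310 = 0.1271

0.1271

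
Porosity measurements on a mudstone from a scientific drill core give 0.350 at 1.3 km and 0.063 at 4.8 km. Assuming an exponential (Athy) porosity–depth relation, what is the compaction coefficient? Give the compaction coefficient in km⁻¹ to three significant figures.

Athy: φ(z) = φ₀ e^(−kz) ⇒ φ₁/φ₂ = e^{k(z₂−z₁)} ⇒ k = ln(φ₁/φ₂)/(z₂−z₁)
k = ln(0.35/0.063) / (4.8 − 1.3) = ln(5.556) / 3.5 = 1.7148 / 3.5 = 0.4899 km⁻¹

0.490 km⁻¹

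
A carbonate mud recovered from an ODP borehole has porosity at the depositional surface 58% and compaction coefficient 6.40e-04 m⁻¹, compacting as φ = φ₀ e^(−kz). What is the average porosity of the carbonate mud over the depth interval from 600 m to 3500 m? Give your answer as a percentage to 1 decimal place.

18.0%

Working in km (1 km = 1000 m; k in km⁻¹ = k in m⁻¹ × 1000):
⟨φ⟩ = (1/(z₂−z₁)) ∫ φ₀ e^(−kz) dz = φ₀·(e^(−k·z₁) − e^(−k·z₂)) / (k·(z₂−z₁))
e^(−0.64×0.6) = 0.6811; e^(−0.64×3.5) = 0.1065
⟨φ⟩ = 0.58 × (0.6811 − 0.1065) / (0.64 × 2.9) = 0.58 × 0.3096 = 0.1796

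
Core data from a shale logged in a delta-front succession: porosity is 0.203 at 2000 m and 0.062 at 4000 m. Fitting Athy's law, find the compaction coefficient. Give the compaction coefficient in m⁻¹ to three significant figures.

0.000593 m⁻¹

Working in km (1 km = 1000 m; β in km⁻¹ = β in m⁻¹ × 1000):
Athy: φ(Z) = φ₀ e^(−βZ) ⇒ φ₁/φ₂ = e^{β(Z₂−Z₁)} ⇒ β = ln(φ₁/φ₂)/(Z₂−Z₁)
β = ln(0.203/0.062) / (4 − 2) = ln(3.274) / 2 = 1.1861 / 2 = 0.593 km⁻¹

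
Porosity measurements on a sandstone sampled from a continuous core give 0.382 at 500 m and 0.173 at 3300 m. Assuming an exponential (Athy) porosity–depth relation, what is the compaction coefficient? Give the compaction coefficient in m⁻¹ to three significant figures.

Working in km (1 km = 1000 m; β in km⁻¹ = β in m⁻¹ × 1000):
Athy: φ(Z) = φ₀ e^(−βZ) ⇒ φ₁/φ₂ = e^{β(Z₂−Z₁)} ⇒ β = ln(φ₁/φ₂)/(Z₂−Z₁)
β = ln(0.382/0.173) / (3.3 − 0.5) = ln(2.208) / 2.8 = 0.7921 / 2.8 = 0.2829 km⁻¹

0.000283 m⁻¹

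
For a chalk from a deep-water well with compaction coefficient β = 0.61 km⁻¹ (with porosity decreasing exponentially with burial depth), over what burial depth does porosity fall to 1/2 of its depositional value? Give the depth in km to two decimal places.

1.14 km

n/n₀ = 1/2 ⇒ exp(−β·d) = 1/2 ⇒ d = ln(2) / β
d = 0.6931 / 0.61 = 1.136 km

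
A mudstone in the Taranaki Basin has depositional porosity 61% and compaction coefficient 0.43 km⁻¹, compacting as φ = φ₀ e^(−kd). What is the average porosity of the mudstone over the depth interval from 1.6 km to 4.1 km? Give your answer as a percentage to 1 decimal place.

18.8%

⟨φ⟩ = (1/(d₂−d₁)) ∫ φ₀ e^(−kd) dd = φ₀·(e^(−k·d₁) − e^(−k·d₂)) / (k·(d₂−d₁))
e^(−0.43×1.6) = 0.5026; e^(−0.43×4.1) = 0.1715
⟨φ⟩ = 0.61 × (0.5026 − 0.1715) / (0.43 × 2.5) = 0.61 × 0.3080 = 0.1879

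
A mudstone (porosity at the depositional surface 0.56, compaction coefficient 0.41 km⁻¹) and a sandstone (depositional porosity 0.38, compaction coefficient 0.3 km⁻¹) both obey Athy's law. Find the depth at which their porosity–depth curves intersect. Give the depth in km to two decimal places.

3.53 km

Set n₀ₐ e^(−kₐz) = n₀ᵦ e^(−kᵦz) ⇒ ln(n₀ₐ/n₀ᵦ) = (kₐ − kᵦ)·z
z = ln(0.56/0.38) / (0.41 − 0.3) = 0.3878 / 0.11 = 3.525 km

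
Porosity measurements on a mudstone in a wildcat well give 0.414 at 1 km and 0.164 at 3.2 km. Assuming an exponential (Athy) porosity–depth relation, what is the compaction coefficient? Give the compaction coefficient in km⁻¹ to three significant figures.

Athy: phi(Z) = phi₀ e^(−kZ) ⇒ phi₁/phi₂ = e^{k(Z₂−Z₁)} ⇒ k = ln(phi₁/phi₂)/(Z₂−Z₁)
k = ln(0.414/0.164) / (3.2 − 1) = ln(2.524) / 2.2 = 0.9260 / 2.2 = 0.4209 km⁻¹

0.421 km⁻¹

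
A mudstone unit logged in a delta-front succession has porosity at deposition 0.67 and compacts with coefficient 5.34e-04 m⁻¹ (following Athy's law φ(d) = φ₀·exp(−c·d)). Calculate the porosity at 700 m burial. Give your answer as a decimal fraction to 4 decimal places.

0.4610

Working in km (1 km = 1000 m; c in km⁻¹ = c in m⁻¹ × 1000):
φ = φ₀·exp(−c·d) = 0.67 × exp(−0.534 × 0.7) = 0.67 × exp(−0.3738)
  = 0.67 × 0.6881 = 0.4610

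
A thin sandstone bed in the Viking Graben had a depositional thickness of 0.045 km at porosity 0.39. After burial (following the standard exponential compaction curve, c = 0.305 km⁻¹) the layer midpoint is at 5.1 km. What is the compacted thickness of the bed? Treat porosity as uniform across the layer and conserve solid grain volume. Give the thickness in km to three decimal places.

0.030 km

Porosity at 5.1 km: phi = 0.39·exp(−0.305×5.1) = 0.0823
Solid-volume conservation: h(1−phi) = h₀(1−phi₀) ⇒ h = h₀·(1−phi₀)/(1−phi)
h = 0.045 × (1 − 0.39)/(1 − 0.0823) = 0.045 × 0.6647 = 0.0299 km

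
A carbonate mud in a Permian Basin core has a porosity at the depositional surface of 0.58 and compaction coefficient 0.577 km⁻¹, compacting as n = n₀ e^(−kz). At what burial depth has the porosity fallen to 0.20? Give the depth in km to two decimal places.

1.85 km

Invert Athy's law: z = ln(n₀/n) / k
z = ln(0.58/0.2) / 0.577 = ln(2.9) / 0.577 = 1.0647 / 0.577 = 1.845 km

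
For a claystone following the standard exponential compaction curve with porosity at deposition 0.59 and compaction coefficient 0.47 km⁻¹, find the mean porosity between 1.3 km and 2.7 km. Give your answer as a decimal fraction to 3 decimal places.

0.235

⟨phi⟩ = (1/(Z₂−Z₁)) ∫ phi₀ e^(−kZ) dZ = phi₀·(e^(−k·Z₁) − e^(−k·Z₂)) / (k·(Z₂−Z₁))
e^(−0.47×1.3) = 0.5428; e^(−0.47×2.7) = 0.2811
⟨phi⟩ = 0.59 × (0.5428 − 0.2811) / (0.47 × 1.4) = 0.59 × 0.3977 = 0.2347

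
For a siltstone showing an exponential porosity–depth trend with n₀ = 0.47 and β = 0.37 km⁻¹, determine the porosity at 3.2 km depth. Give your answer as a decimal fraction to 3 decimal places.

0.144

n = n₀·exp(−β·d) = 0.47 × exp(−0.37 × 3.2) = 0.47 × exp(−1.184)
  = 0.47 × 0.3061 = 0.1438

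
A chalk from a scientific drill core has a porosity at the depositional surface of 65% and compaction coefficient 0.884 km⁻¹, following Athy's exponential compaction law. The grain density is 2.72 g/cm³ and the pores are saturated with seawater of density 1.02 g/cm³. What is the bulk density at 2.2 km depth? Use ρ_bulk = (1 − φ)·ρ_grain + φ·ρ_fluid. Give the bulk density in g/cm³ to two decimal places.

Porosity at depth: φ = 0.65·exp(−0.884×2.2) = 0.65×0.1430 = 0.0930
Bulk density: ρ_b = (1−φ)ρ_g + φ·ρ_f = 0.9070×2.72 + 0.0930×1.02
       = 2.467 + 0.095 = 2.562 g/cm³

2.56 g/cm³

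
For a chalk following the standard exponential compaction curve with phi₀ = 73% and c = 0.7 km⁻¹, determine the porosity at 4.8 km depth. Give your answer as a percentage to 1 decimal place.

phi = phi₀·exp(−c·Z) = 0.73 × exp(−0.7 × 4.8) = 0.73 × exp(−3.36)
  = 0.73 × 0.0347 = 0.0254

2.5%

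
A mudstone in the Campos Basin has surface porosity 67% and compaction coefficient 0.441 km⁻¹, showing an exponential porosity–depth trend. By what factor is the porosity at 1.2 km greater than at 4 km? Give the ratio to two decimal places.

phi(d₁)/phi(d₂) = e^(−β·d₁)/e^(−β·d₂) = e^{β(d₂−d₁)}
= exp(0.441 × 2.8) = exp(1.235) = 3.4377

3.44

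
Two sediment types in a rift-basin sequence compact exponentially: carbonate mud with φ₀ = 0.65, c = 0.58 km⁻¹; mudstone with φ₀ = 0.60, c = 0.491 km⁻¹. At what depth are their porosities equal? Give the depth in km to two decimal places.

Set φ₀ₐ e^(−cₐd) = φ₀ᵦ e^(−cᵦd) ⇒ ln(φ₀ₐ/φ₀ᵦ) = (cₐ − cᵦ)·d
d = ln(0.65/0.6) / (0.58 − 0.491) = 0.0800 / 0.089 = 0.899 km

0.90 km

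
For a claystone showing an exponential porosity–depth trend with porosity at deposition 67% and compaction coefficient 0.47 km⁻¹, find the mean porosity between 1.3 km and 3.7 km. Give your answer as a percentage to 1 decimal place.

21.8%

⟨phi⟩ = (1/(z₂−z₁)) ∫ phi₀ e^(−kz) dz = phi₀·(e^(−k·z₁) − e^(−k·z₂)) / (k·(z₂−z₁))
e^(−0.47×1.3) = 0.5428; e^(−0.47×3.7) = 0.1757
⟨phi⟩ = 0.67 × (0.5428 − 0.1757) / (0.47 × 2.4) = 0.67 × 0.3255 = 0.2181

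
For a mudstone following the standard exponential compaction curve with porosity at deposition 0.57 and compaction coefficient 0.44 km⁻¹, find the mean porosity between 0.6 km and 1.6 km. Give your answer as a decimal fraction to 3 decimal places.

⟨n⟩ = (1/(Z₂−Z₁)) ∫ n₀ e^(−cZ) dZ = n₀·(e^(−c·Z₁) − e^(−c·Z₂)) / (c·(Z₂−Z₁))
e^(−0.44×0.6) = 0.7680; e^(−0.44×1.6) = 0.4946
⟨n⟩ = 0.57 × (0.7680 − 0.4946) / (0.44 × 1) = 0.57 × 0.6213 = 0.3541

0.354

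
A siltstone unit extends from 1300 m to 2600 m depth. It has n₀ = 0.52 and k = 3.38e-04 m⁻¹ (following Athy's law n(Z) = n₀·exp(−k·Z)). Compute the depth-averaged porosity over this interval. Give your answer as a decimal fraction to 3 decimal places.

0.271

Working in km (1 km = 1000 m; k in km⁻¹ = k in m⁻¹ × 1000):
⟨n⟩ = (1/(Z₂−Z₁)) ∫ n₀ e^(−kZ) dZ = n₀·(e^(−k·Z₁) − e^(−k·Z₂)) / (k·(Z₂−Z₁))
e^(−0.338×1.3) = 0.6444; e^(−0.338×2.6) = 0.4153
⟨n⟩ = 0.52 × (0.6444 − 0.4153) / (0.338 × 1.3) = 0.52 × 0.5215 = 0.2712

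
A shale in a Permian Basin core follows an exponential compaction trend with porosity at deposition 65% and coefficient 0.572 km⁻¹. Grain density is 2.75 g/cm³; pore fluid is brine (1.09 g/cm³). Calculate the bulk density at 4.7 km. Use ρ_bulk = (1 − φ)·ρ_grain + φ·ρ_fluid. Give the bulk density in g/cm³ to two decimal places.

Porosity at depth: phi = 0.65·exp(−0.572×4.7) = 0.65×0.0680 = 0.0442
Bulk density: ρ_b = (1−phi)ρ_g + phi·ρ_f = 0.9558×2.75 + 0.0442×1.09
       = 2.628 + 0.048 = 2.677 g/cm³

2.68 g/cm³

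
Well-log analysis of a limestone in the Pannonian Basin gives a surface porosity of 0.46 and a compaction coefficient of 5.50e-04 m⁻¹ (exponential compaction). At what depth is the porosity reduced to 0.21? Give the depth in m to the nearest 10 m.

1430 m

Working in km (1 km = 1000 m; k in km⁻¹ = k in m⁻¹ × 1000):
Invert Athy's law: Z = ln(φ₀/φ) / k
Z = ln(0.46/0.21) / 0.55 = ln(2.19) / 0.55 = 0.7841 / 0.55 = 1.426 km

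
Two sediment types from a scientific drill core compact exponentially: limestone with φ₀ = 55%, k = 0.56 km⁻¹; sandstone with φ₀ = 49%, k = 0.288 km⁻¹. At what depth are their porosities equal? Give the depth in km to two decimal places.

Set φ₀ₐ e^(−kₐd) = φ₀ᵦ e^(−kᵦd) ⇒ ln(φ₀ₐ/φ₀ᵦ) = (kₐ − kᵦ)·d
d = ln(0.55/0.49) / (0.56 − 0.288) = 0.1155 / 0.272 = 0.425 km

0.42 km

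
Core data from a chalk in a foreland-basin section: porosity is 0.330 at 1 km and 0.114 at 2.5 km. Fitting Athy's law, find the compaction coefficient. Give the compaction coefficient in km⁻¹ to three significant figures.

0.709 km⁻¹

Athy: n(Z) = n₀ e^(−cZ) ⇒ n₁/n₂ = e^{c(Z₂−Z₁)} ⇒ c = ln(n₁/n₂)/(Z₂−Z₁)
c = ln(0.33/0.114) / (2.5 − 1) = ln(2.895) / 1.5 = 1.0629 / 1.5 = 0.7086 km⁻¹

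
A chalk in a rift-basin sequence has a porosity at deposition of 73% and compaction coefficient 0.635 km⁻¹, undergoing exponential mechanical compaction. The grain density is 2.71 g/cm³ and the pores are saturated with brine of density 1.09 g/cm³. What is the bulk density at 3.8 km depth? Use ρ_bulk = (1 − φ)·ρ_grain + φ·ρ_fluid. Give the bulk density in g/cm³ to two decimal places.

2.60 g/cm³

Porosity at depth: φ = 0.73·exp(−0.635×3.8) = 0.73×0.0895 = 0.0654
Bulk density: ρ_b = (1−φ)ρ_g + φ·ρ_f = 0.9346×2.71 + 0.0654×1.09
       = 2.533 + 0.071 = 2.604 g/cm³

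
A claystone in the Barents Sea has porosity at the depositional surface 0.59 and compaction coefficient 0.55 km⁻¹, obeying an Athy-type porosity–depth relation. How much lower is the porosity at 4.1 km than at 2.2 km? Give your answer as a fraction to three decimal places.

phi(2.2) = 0.59·e^(−0.55×2.2) = 0.1759
phi(4.1) = 0.59·e^(−0.55×4.1) = 0.0619
Δphi = 0.1759 − 0.0619 = 0.1141

0.114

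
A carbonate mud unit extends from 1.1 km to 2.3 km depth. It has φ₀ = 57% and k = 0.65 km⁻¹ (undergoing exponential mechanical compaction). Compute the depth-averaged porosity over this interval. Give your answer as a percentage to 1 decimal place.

⟨φ⟩ = (1/(Z₂−Z₁)) ∫ φ₀ e^(−kZ) dZ = φ₀·(e^(−k·Z₁) − e^(−k·Z₂)) / (k·(Z₂−Z₁))
e^(−0.65×1.1) = 0.4892; e^(−0.65×2.3) = 0.2242
⟨φ⟩ = 0.57 × (0.4892 − 0.2242) / (0.65 × 1.2) = 0.57 × 0.3397 = 0.1936

19.4%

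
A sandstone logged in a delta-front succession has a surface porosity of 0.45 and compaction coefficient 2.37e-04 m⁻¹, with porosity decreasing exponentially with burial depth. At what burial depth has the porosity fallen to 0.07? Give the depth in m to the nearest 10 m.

7850 m

Working in km (1 km = 1000 m; k in km⁻¹ = k in m⁻¹ × 1000):
Invert Athy's law: Z = ln(phi₀/phi) / k
Z = ln(0.45/0.07) / 0.237 = ln(6.429) / 0.237 = 1.8608 / 0.237 = 7.851 km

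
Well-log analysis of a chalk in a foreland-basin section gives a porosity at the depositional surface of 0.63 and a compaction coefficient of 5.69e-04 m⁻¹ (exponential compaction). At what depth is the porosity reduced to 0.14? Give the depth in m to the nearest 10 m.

Working in km (1 km = 1000 m; k in km⁻¹ = k in m⁻¹ × 1000):
Invert Athy's law: d = ln(phi₀/phi) / k
d = ln(0.63/0.14) / 0.569 = ln(4.5) / 0.569 = 1.5041 / 0.569 = 2.643 km

2640 m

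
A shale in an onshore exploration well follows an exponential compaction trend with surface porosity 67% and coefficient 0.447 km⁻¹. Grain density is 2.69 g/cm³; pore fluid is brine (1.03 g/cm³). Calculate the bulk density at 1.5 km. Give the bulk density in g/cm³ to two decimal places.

Porosity at depth: n = 0.67·exp(−0.447×1.5) = 0.67×0.5115 = 0.3427
Bulk density: ρ_b = (1−n)ρ_g + n·ρ_f = 0.6573×2.69 + 0.3427×1.03
       = 1.768 + 0.353 = 2.121 g/cm³

2.12 g/cm³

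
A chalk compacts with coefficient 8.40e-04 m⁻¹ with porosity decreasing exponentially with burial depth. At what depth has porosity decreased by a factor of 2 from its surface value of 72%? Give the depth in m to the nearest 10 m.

830 m

Working in km (1 km = 1000 m; k in km⁻¹ = k in m⁻¹ × 1000):
φ/φ₀ = 1/2 ⇒ exp(−k·d) = 1/2 ⇒ d = ln(2) / k
d = 0.6931 / 0.84 = 0.825 km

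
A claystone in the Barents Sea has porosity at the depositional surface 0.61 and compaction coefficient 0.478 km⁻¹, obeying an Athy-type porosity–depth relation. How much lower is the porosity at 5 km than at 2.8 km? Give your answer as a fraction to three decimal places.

φ(2.8) = 0.61·e^(−0.478×2.8) = 0.1600
φ(5) = 0.61·e^(−0.478×5) = 0.0559
Δφ = 0.1600 − 0.0559 = 0.1041

0.104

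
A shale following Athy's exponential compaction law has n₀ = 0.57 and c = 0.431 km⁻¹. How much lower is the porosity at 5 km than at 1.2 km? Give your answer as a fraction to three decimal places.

n(1.2) = 0.57·e^(−0.431×1.2) = 0.3398
n(5) = 0.57·e^(−0.431×5) = 0.0661
Δn = 0.3398 − 0.0661 = 0.2738

0.274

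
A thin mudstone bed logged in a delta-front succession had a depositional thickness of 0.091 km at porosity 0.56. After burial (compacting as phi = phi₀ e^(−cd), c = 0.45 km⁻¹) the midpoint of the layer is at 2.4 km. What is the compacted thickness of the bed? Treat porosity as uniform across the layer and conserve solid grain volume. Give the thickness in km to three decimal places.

Porosity at 2.4 km: phi = 0.56·exp(−0.45×2.4) = 0.1902
Solid-volume conservation: h(1−phi) = h₀(1−phi₀) ⇒ h = h₀·(1−phi₀)/(1−phi)
h = 0.091 × (1 − 0.56)/(1 − 0.1902) = 0.091 × 0.5433 = 0.0494 km

0.049 km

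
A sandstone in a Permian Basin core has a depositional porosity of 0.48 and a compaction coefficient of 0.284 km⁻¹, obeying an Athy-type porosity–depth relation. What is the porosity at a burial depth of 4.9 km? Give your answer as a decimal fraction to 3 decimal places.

φ = φ₀·exp(−k·z) = 0.48 × exp(−0.284 × 4.9) = 0.48 × exp(−1.392)
  = 0.48 × 0.2487 = 0.1194

0.119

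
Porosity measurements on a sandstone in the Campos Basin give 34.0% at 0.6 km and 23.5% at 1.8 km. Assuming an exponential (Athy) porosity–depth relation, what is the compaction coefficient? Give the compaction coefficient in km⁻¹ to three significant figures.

0.308 km⁻¹

Athy: phi(d) = phi₀ e^(−cd) ⇒ phi₁/phi₂ = e^{c(d₂−d₁)} ⇒ c = ln(phi₁/phi₂)/(d₂−d₁)
c = ln(0.34/0.235) / (1.8 − 0.6) = ln(1.447) / 1.2 = 0.3694 / 1.2 = 0.3078 km⁻¹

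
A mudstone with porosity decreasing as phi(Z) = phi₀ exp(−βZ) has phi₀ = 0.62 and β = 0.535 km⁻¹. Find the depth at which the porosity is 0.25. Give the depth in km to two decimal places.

Invert Athy's law: Z = ln(phi₀/phi) / β
Z = ln(0.62/0.25) / 0.535 = ln(2.48) / 0.535 = 0.9083 / 0.535 = 1.698 km

1.70 km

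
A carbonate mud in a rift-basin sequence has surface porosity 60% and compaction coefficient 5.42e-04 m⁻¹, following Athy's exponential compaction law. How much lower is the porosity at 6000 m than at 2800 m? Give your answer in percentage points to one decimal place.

Working in km (1 km = 1000 m; k in km⁻¹ = k in m⁻¹ × 1000):
n(2.8) = 0.6·e^(−0.542×2.8) = 0.1315
n(6) = 0.6·e^(−0.542×6) = 0.0232
Δn = 0.1315 − 0.0232 = 0.1083

10.8 percentage points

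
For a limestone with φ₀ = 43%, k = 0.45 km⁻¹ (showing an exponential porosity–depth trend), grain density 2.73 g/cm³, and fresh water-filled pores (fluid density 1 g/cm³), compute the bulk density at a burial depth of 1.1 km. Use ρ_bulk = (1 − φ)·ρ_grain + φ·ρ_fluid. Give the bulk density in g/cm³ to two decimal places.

Porosity at depth: φ = 0.43·exp(−0.45×1.1) = 0.43×0.6096 = 0.2621
Bulk density: ρ_b = (1−φ)ρ_g + φ·ρ_f = 0.7379×2.73 + 0.2621×1
       = 2.014 + 0.262 = 2.277 g/cm³

2.28 g/cm³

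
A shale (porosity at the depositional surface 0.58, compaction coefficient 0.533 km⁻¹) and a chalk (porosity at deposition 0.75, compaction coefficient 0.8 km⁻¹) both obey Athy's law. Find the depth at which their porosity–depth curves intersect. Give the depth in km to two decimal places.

0.96 km

Set phi₀ₐ e^(−βₐZ) = phi₀ᵦ e^(−βᵦZ) ⇒ ln(phi₀ₐ/phi₀ᵦ) = (βₐ − βᵦ)·Z
Z = ln(0.58/0.75) / (0.533 − 0.8) = -0.2570 / -0.267 = 0.963 km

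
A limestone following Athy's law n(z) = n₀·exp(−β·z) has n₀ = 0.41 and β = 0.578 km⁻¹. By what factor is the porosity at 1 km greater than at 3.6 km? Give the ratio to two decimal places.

n(z₁)/n(z₂) = e^(−β·z₁)/e^(−β·z₂) = e^{β(z₂−z₁)}
= exp(0.578 × 2.6) = exp(1.503) = 4.4943

4.49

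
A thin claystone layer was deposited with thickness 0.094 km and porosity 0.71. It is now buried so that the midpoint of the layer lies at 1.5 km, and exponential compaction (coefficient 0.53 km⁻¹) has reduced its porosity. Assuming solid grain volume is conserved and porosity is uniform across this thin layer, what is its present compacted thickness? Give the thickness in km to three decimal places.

Porosity at 1.5 km: phi = 0.71·exp(−0.53×1.5) = 0.3206
Solid-volume conservation: h(1−phi) = h₀(1−phi₀) ⇒ h = h₀·(1−phi₀)/(1−phi)
h = 0.094 × (1 − 0.71)/(1 − 0.3206) = 0.094 × 0.4269 = 0.0401 km

0.040 km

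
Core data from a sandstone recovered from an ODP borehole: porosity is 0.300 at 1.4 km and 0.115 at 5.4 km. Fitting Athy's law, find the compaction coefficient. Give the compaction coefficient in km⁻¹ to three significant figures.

0.240 km⁻¹

Athy: φ(z) = φ₀ e^(−βz) ⇒ φ₁/φ₂ = e^{β(z₂−z₁)} ⇒ β = ln(φ₁/φ₂)/(z₂−z₁)
β = ln(0.3/0.115) / (5.4 − 1.4) = ln(2.609) / 4 = 0.9589 / 4 = 0.2397 km⁻¹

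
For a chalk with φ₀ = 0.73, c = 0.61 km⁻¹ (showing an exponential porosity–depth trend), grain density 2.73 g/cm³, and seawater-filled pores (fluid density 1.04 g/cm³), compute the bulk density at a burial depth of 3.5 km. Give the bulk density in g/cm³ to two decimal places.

2.58 g/cm³

Porosity at depth: φ = 0.73·exp(−0.61×3.5) = 0.73×0.1182 = 0.0863
Bulk density: ρ_b = (1−φ)ρ_g + φ·ρ_f = 0.9137×2.73 + 0.0863×1.04
       = 2.494 + 0.090 = 2.584 g/cm³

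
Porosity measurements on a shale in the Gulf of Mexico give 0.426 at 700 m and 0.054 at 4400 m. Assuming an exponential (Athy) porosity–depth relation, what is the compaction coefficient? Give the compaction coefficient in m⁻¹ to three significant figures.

0.000558 m⁻¹

Working in km (1 km = 1000 m; β in km⁻¹ = β in m⁻¹ × 1000):
Athy: n(Z) = n₀ e^(−βZ) ⇒ n₁/n₂ = e^{β(Z₂−Z₁)} ⇒ β = ln(n₁/n₂)/(Z₂−Z₁)
β = ln(0.426/0.054) / (4.4 − 0.7) = ln(7.889) / 3.7 = 2.0655 / 3.7 = 0.5582 km⁻¹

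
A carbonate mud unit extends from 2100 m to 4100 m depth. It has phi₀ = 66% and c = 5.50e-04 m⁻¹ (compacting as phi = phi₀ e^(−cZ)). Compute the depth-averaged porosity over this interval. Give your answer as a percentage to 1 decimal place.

12.6%

Working in km (1 km = 1000 m; c in km⁻¹ = c in m⁻¹ × 1000):
⟨phi⟩ = (1/(Z₂−Z₁)) ∫ phi₀ e^(−cZ) dZ = phi₀·(e^(−c·Z₁) − e^(−c·Z₂)) / (c·(Z₂−Z₁))
e^(−0.55×2.1) = 0.3151; e^(−0.55×4.1) = 0.1049
⟨phi⟩ = 0.66 × (0.3151 − 0.1049) / (0.55 × 2) = 0.66 × 0.1911 = 0.1261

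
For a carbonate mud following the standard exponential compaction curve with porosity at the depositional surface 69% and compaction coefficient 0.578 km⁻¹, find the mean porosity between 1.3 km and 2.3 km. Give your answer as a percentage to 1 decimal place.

⟨phi⟩ = (1/(z₂−z₁)) ∫ phi₀ e^(−cz) dz = phi₀·(e^(−c·z₁) − e^(−c·z₂)) / (c·(z₂−z₁))
e^(−0.578×1.3) = 0.4717; e^(−0.578×2.3) = 0.2646
⟨phi⟩ = 0.69 × (0.4717 − 0.2646) / (0.578 × 1) = 0.69 × 0.3583 = 0.2472

24.7%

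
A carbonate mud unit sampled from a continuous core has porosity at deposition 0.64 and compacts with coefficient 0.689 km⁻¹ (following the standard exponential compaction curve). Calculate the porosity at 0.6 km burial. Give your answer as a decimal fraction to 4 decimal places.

n = n₀·exp(−c·z) = 0.64 × exp(−0.689 × 0.6) = 0.64 × exp(−0.4134)
  = 0.64 × 0.6614 = 0.4233

0.4233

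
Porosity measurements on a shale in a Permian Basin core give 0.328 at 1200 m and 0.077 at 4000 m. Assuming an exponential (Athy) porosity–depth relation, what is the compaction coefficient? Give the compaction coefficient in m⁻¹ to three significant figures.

Working in km (1 km = 1000 m; k in km⁻¹ = k in m⁻¹ × 1000):
Athy: phi(d) = phi₀ e^(−kd) ⇒ phi₁/phi₂ = e^{k(d₂−d₁)} ⇒ k = ln(phi₁/phi₂)/(d₂−d₁)
k = ln(0.328/0.077) / (4 − 1.2) = ln(4.26) / 2.8 = 1.4492 / 2.8 = 0.5176 km⁻¹

0.000518 m⁻¹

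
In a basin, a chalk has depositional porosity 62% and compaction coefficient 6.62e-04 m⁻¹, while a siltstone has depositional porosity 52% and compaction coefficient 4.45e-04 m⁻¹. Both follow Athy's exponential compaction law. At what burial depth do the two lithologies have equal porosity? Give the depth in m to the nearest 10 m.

Working in km (1 km = 1000 m; k in km⁻¹ = k in m⁻¹ × 1000):
Set n₀ₐ e^(−kₐZ) = n₀ᵦ e^(−kᵦZ) ⇒ ln(n₀ₐ/n₀ᵦ) = (kₐ − kᵦ)·Z
Z = ln(0.62/0.52) / (0.662 − 0.445) = 0.1759 / 0.217 = 0.811 km

810 m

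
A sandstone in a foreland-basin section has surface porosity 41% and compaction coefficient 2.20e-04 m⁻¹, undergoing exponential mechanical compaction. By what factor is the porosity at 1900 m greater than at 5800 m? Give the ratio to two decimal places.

2.36

Working in km (1 km = 1000 m; β in km⁻¹ = β in m⁻¹ × 1000):
n(d₁)/n(d₂) = e^(−β·d₁)/e^(−β·d₂) = e^{β(d₂−d₁)}
= exp(0.22 × 3.9) = exp(0.858) = 2.3584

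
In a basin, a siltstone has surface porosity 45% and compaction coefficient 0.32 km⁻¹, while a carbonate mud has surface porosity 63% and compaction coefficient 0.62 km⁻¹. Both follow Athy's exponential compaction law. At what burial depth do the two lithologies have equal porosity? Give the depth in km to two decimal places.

Set φ₀ₐ e^(−kₐz) = φ₀ᵦ e^(−kᵦz) ⇒ ln(φ₀ₐ/φ₀ᵦ) = (kₐ − kᵦ)·z
z = ln(0.45/0.63) / (0.32 − 0.62) = -0.3365 / -0.3 = 1.122 km

1.12 km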